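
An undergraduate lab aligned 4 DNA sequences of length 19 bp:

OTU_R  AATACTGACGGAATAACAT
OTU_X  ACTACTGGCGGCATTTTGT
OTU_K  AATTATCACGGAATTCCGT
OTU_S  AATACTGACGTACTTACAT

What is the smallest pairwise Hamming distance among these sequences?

Pairwise Hamming distances:
  OTU_R vs OTU_X: 7
  OTU_R vs OTU_K: 6
  OTU_R vs OTU_S: 3
  OTU_X vs OTU_K: 8
  OTU_X vs OTU_S: 8
  OTU_K vs OTU_S: 7
The smallest is 3, between OTU_R and OTU_S.

3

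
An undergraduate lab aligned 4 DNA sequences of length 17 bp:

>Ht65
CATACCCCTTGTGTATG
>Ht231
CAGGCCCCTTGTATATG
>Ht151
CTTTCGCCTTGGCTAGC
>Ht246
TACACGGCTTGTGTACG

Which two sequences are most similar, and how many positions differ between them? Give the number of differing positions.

Pairwise Hamming distances:
  Ht65 vs Ht231: 3
  Ht65 vs Ht151: 7
  Ht65 vs Ht246: 5
  Ht231 vs Ht151: 8
  Ht231 vs Ht246: 7
  Ht151 vs Ht246: 9
The smallest is 3, between Ht65 and Ht231.

3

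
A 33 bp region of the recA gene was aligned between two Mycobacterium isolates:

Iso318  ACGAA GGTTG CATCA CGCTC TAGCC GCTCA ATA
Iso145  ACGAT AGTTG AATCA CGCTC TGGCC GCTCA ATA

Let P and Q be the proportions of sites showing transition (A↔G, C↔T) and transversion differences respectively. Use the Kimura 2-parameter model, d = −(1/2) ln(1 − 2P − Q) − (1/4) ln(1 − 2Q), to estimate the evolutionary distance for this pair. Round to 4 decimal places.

The sequences differ at positions 5 (A/T, transversion), 6 (G/A, transition), 11 (C/A, transversion), 22 (A/G, transition).
Of the 4 differences, 2 transitions and 2 transversions over 33 sites: P = 2/33 = 0.060606, Q = 2/33 = 0.060606.
d = −0.5·ln(0.818182) − 0.25·ln(0.878788) = −0.5·(-0.200670) − 0.25·(-0.129212) = 0.1326.

0.1326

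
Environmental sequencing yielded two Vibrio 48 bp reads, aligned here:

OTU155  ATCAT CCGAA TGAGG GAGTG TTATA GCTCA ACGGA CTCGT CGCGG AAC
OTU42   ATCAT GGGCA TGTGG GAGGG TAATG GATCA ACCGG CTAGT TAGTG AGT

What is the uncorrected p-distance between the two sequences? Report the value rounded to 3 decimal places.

0.354

Differing sites — 6:C/G; 7:C/G; 9:A/C; 13:A/T; 19:T/G; 22:T/A; 25:A/G; 27:C/A; 33:G/C; 35:A/G; 38:C/A; 41:C/T; 42:G/A; 43:C/G; 44:G/T; 47:A/G; 48:C/T.
There are 17 differences over 48 sites, so p = 17/48 = 0.354.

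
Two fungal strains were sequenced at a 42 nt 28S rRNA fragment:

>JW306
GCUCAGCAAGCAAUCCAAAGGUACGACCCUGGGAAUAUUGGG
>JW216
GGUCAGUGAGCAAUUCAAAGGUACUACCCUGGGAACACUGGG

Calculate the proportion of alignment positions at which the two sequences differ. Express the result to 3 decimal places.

0.167

Differing sites — 2:C/G; 7:C/U; 8:A/G; 15:C/U; 25:G/U; 36:U/C; 38:U/C.
There are 7 differences over 42 sites, so p = 7/42 = 0.167.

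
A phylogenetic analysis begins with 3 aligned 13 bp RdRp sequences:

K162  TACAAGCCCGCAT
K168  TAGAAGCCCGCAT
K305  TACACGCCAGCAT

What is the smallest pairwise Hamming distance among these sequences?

1

Pairwise Hamming distances:
  K162 vs K168: 1
  K162 vs K305: 2
  K168 vs K305: 3
The smallest is 1, between K162 and K168.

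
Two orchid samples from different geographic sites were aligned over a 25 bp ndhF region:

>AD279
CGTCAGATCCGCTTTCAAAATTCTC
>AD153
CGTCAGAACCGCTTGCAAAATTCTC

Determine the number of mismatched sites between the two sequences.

2

Differing sites — 8:T/A; 15:T/G.
That gives 2 mismatches out of 25 aligned sites, so the Hamming distance is 2.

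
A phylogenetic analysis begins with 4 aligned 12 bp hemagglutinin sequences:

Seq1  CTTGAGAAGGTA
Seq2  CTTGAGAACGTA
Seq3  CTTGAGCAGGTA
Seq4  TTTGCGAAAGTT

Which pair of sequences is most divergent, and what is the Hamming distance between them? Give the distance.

5

Pairwise Hamming distances:
  Seq1 vs Seq2: 1
  Seq1 vs Seq3: 1
  Seq1 vs Seq4: 4
  Seq2 vs Seq3: 2
  Seq2 vs Seq4: 4
  Seq3 vs Seq4: 5
The largest is 5, between Seq3 and Seq4.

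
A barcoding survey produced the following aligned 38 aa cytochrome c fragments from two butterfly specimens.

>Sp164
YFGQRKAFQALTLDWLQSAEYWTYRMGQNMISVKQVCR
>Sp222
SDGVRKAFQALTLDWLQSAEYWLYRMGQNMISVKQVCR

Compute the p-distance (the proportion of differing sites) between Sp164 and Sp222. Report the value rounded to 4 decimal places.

0.1053

Differing sites — 1:Y/S; 2:F/D; 4:Q/V; 23:T/L.
There are 4 differences over 38 sites, so p = 4/38 = 0.1053.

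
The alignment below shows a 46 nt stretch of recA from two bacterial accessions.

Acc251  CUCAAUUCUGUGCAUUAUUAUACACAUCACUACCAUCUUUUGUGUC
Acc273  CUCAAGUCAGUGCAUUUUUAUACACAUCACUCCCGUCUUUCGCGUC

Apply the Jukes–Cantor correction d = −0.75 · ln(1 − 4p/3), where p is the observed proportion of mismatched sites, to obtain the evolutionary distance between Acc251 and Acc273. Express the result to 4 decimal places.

0.1701

The sequences differ at positions 6 (U/G), 9 (U/A), 17 (A/U), 32 (A/C), 35 (A/G), 41 (U/C), 43 (U/C).
p = 7/46 = 0.152174.
d = −0.75 · ln(1 − (4/3)·0.152174) = −0.75 · ln(0.797101) = −0.75 · (-0.226774) = 0.1701.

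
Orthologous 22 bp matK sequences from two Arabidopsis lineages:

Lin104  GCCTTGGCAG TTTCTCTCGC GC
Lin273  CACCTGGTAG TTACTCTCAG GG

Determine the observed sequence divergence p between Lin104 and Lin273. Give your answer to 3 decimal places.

0.364

The sequences differ at positions 1 (G/C), 2 (C/A), 4 (T/C), 8 (C/T), 13 (T/A), 19 (G/A), 20 (C/G), 22 (C/G).
There are 8 differences over 22 sites, so p = 8/22 = 0.364.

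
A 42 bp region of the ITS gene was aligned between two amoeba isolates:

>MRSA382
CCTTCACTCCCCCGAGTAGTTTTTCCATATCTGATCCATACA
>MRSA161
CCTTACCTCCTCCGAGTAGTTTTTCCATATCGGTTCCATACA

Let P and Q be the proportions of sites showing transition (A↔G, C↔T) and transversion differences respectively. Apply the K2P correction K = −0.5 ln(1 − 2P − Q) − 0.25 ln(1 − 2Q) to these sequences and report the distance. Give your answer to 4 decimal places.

0.1299

Mismatches occur at site 5 (C↔A, transversion), site 6 (A↔C, transversion), site 11 (C↔T, transition), site 32 (T↔G, transversion), site 34 (A↔T, transversion).
Of the 5 differences, 1 transition and 4 transversions over 42 sites: P = 1/42 = 0.023810, Q = 4/42 = 0.095238.
d = −0.5·ln(0.857142) − 0.25·ln(0.809524) = −0.5·(-0.154152) − 0.25·(-0.211309) = 0.1299.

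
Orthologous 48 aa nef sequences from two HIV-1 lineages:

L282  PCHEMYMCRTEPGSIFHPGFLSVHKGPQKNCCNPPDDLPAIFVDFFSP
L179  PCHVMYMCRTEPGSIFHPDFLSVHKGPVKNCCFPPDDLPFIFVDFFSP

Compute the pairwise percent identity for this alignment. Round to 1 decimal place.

Mismatches occur at site 4 (E↔V), site 19 (G↔D), site 28 (Q↔V), site 33 (N↔F), site 40 (A↔F).
43 of the 48 sites match, so the percent identity is 43/48 × 100 = 89.6%.

89.6%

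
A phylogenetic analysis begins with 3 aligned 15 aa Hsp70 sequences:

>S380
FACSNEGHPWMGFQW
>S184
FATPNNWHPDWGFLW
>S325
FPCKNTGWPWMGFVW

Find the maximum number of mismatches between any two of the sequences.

Pairwise Hamming distances:
  S380 vs S184: 7
  S380 vs S325: 5
  S184 vs S325: 9
The largest is 9, between S184 and S325.

9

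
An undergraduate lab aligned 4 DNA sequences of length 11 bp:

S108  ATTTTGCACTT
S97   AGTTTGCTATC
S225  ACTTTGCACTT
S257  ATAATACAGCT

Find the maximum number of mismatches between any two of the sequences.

8

Pairwise Hamming distances:
  S108 vs S97: 4
  S108 vs S225: 1
  S108 vs S257: 5
  S97 vs S225: 4
  S97 vs S257: 8
  S225 vs S257: 6
The largest is 8, between S97 and S257.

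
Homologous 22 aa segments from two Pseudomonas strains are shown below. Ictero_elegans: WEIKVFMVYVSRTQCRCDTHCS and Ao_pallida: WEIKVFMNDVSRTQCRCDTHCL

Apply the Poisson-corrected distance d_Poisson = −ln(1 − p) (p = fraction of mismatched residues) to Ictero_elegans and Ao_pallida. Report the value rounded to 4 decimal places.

Mismatches occur at site 8 (V/N), site 9 (Y/D), site 22 (S/L).
p = 3/22 = 0.136364.
d = −ln(1 − 0.136364) = −ln(0.863636) = 0.1466.

0.1466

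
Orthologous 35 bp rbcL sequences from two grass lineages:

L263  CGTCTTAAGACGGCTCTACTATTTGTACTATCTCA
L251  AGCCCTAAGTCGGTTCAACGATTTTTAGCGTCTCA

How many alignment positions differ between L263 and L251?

Mismatches occur at site 1 (C↔A), site 3 (T↔C), site 5 (T↔C), site 10 (A↔T), site 14 (C↔T), site 17 (T↔A), site 20 (T↔G), site 25 (G↔T), site 28 (C↔G), site 29 (T↔C), site 30 (A↔G).
That gives 11 mismatches out of 35 aligned sites, so the Hamming distance is 11.

11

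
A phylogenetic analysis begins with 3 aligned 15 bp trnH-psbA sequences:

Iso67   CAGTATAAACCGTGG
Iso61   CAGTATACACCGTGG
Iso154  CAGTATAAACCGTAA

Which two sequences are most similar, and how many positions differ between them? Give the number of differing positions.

Pairwise Hamming distances:
  Iso67 vs Iso61: 1
  Iso67 vs Iso154: 2
  Iso61 vs Iso154: 3
The smallest is 1, between Iso67 and Iso61.

1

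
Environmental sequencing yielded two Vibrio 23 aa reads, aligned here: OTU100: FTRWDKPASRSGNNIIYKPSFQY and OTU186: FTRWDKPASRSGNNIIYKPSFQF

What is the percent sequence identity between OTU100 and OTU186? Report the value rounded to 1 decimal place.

A single mismatch occurs at site 23 (Y/F).
22 of the 23 sites match, so the percent identity is 22/23 × 100 = 95.7%.

95.7%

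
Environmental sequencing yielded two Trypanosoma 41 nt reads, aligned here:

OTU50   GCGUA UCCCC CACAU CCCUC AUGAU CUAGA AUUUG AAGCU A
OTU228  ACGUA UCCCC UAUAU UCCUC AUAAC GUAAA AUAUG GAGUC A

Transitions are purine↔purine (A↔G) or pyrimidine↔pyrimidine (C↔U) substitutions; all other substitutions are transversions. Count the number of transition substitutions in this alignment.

Mismatches occur at site 1 (G↔A, transition), site 11 (C↔U, transition), site 13 (C↔U, transition), site 16 (C↔U, transition), site 23 (G↔A, transition), site 25 (U↔C, transition), site 26 (C↔G, transversion), site 29 (G↔A, transition), site 33 (U↔A, transversion), site 36 (A↔G, transition), site 39 (C↔U, transition), site 40 (U↔C, transition).
Of the 12 differences, 10 transitions and 2 transversions, so the answer is 10.

10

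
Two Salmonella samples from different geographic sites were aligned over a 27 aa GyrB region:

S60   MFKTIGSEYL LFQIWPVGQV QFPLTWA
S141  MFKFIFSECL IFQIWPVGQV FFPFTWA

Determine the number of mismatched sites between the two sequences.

Differing sites — 4:T/F; 6:G/F; 9:Y/C; 11:L/I; 21:Q/F; 24:L/F.
That gives 6 mismatches out of 27 aligned sites, so the Hamming distance is 6.

6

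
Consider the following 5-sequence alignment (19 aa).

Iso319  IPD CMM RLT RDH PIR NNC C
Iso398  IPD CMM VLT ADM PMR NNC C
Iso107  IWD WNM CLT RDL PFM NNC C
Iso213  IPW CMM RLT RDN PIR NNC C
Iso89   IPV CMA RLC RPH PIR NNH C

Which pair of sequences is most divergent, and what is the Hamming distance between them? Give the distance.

12

Pairwise Hamming distances:
  Iso319 vs Iso398: 4
  Iso319 vs Iso107: 7
  Iso319 vs Iso213: 2
  Iso319 vs Iso89: 5
  Iso398 vs Iso107: 8
  Iso398 vs Iso213: 5
  Iso398 vs Iso89: 9
  Iso107 vs Iso213: 8
  Iso107 vs Iso89: 12
  Iso213 vs Iso89: 6
The largest is 12, between Iso107 and Iso89.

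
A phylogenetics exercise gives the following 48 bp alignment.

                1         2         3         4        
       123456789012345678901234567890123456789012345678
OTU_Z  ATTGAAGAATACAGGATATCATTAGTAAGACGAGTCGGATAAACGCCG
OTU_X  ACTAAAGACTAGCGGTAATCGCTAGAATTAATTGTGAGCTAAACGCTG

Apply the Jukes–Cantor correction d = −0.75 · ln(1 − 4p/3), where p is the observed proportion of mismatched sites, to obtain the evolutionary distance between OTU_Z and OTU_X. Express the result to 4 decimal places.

0.5627

Mismatches occur at site 2 (T/C), site 4 (G/A), site 9 (A/C), site 12 (C/G), site 13 (A/C), site 16 (A/T), site 17 (T/A), site 21 (A/G), site 22 (T/C), site 26 (T/A), site 28 (A/T), site 29 (G/T), site 31 (C/A), site 32 (G/T), site 33 (A/T), site 36 (C/G), site 37 (G/A), site 39 (A/C), site 47 (C/T).
p = 19/48 = 0.395833.
d = −0.75 · ln(1 − (4/3)·0.395833) = −0.75 · ln(0.472223) = −0.75 · (-0.750304) = 0.5627.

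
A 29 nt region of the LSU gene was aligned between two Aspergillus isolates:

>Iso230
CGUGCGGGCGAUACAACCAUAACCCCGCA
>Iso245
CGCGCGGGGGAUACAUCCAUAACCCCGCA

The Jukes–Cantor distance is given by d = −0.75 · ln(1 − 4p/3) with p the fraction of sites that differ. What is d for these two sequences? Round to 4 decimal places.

0.1113

Mismatches occur at site 3 (U/C), site 9 (C/G), site 16 (A/U).
p = 3/29 = 0.103448.
d = −0.75 · ln(1 − (4/3)·0.103448) = −0.75 · ln(0.862069) = −0.75 · (-0.148420) = 0.1113.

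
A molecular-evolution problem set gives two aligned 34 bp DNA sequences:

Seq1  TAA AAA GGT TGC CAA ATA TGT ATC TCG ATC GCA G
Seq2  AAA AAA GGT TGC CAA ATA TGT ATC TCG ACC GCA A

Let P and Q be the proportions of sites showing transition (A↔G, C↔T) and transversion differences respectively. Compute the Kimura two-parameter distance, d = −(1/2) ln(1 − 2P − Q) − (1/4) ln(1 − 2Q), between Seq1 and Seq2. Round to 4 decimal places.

0.0947

Differing sites — 1:T/A (Tv); 29:T/C (Ti); 34:G/A (Ti).
Of the 3 differences, 2 transitions and 1 transversion over 34 sites: P = 2/34 = 0.058824, Q = 1/34 = 0.029412.
d = −0.5·ln(0.852940) − 0.25·ln(0.941176) = −0.5·(-0.159066) − 0.25·(-0.060625) = 0.0947.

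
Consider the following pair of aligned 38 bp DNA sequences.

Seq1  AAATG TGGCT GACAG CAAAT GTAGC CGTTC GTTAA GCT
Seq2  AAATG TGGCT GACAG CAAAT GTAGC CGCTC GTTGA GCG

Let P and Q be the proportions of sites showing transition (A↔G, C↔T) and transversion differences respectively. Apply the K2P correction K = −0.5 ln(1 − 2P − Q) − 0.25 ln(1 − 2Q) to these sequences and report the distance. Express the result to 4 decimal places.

Differing sites — 28:T/C (Ti); 34:A/G (Ti); 38:T/G (Tv).
Of the 3 differences, 2 transitions and 1 transversion over 38 sites: P = 2/38 = 0.052632, Q = 1/38 = 0.026316.
d = −0.5·ln(0.868420) − 0.25·ln(0.947368) = −0.5·(-0.141080) − 0.25·(-0.054068) = 0.0841.

0.0841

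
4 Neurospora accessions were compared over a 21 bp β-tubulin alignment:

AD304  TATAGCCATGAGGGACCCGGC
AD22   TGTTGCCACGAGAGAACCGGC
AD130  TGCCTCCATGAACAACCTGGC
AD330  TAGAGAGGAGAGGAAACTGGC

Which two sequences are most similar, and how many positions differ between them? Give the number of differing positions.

5

Pairwise Hamming distances:
  AD304 vs AD22: 5
  AD304 vs AD130: 8
  AD304 vs AD330: 8
  AD22 vs AD130: 9
  AD22 vs AD330: 10
  AD130 vs AD330: 11
The smallest is 5, between AD304 and AD22.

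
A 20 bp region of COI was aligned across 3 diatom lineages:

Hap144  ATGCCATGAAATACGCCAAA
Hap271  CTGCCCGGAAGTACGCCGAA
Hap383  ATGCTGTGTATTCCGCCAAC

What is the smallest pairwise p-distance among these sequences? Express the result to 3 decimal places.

Pairwise Hamming distances:
  Hap144 vs Hap271: 5
  Hap144 vs Hap383: 6
  Hap271 vs Hap383: 9
The smallest is 5 mismatches, between Hap144 and Hap271; p = 5/20 = 0.250.

0.250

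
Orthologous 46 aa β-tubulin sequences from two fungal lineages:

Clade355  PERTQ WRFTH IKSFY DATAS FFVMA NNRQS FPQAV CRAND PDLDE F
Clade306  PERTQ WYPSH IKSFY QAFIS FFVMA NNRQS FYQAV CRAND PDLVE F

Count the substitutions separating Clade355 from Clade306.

8

Mismatches occur at site 7 (R↔Y), site 8 (F↔P), site 9 (T↔S), site 16 (D↔Q), site 18 (T↔F), site 19 (A↔I), site 32 (P↔Y), site 44 (D↔V).
That gives 8 mismatches out of 46 aligned sites, so the Hamming distance is 8.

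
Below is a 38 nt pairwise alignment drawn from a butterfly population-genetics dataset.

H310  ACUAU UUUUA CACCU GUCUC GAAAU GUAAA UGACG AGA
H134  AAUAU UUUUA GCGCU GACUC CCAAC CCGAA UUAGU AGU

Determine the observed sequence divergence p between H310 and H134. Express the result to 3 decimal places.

The sequences differ at positions 2 (C/A), 11 (C/G), 12 (A/C), 13 (C/G), 17 (U/A), 21 (G/C), 22 (A/C), 25 (U/C), 26 (G/C), 27 (U/C), 28 (A/G), 32 (G/U), 34 (C/G), 35 (G/U), 38 (A/U).
There are 15 differences over 38 sites, so p = 15/38 = 0.395.

0.395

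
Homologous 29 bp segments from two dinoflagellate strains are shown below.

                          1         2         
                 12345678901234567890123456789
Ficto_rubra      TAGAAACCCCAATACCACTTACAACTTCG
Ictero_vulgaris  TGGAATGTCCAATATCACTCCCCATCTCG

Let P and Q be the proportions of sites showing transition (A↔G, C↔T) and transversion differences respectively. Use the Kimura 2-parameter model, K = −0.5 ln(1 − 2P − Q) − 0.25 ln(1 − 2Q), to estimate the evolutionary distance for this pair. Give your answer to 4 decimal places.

0.4819

Mismatches occur at site 2 (A→G, transition), site 6 (A→T, transversion), site 7 (C→G, transversion), site 8 (C→T, transition), site 15 (C→T, transition), site 20 (T→C, transition), site 21 (A→C, transversion), site 23 (A→C, transversion), site 25 (C→T, transition), site 26 (T→C, transition).
Of the 10 differences, 6 transitions and 4 transversions over 29 sites: P = 6/29 = 0.206897, Q = 4/29 = 0.137931.
d = −0.5·ln(0.448275) − 0.25·ln(0.724138) = −0.5·(-0.802348) − 0.25·(-0.322773) = 0.4819.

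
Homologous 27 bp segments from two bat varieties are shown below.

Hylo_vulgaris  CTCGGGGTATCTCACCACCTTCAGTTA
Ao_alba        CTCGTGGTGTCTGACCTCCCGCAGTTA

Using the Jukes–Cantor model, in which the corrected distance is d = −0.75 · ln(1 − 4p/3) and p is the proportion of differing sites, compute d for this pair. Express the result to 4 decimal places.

Differing sites — 5:G/T; 9:A/G; 13:C/G; 17:A/T; 20:T/C; 21:T/G.
p = 6/27 = 0.222222.
d = −0.75 · ln(1 − (4/3)·0.222222) = −0.75 · ln(0.703704) = −0.75 · (-0.351397) = 0.2635.

0.2635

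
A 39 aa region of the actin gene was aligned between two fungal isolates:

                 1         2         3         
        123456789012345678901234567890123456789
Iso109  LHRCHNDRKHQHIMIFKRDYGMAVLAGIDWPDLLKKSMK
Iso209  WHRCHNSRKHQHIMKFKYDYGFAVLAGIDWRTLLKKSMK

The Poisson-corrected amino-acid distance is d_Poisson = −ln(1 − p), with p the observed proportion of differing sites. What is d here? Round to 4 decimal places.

0.1978

Differing sites — 1:L/W; 7:D/S; 15:I/K; 18:R/Y; 22:M/F; 31:P/R; 32:D/T.
p = 7/39 = 0.179487.
d = −ln(1 − 0.179487) = −ln(0.820513) = 0.1978.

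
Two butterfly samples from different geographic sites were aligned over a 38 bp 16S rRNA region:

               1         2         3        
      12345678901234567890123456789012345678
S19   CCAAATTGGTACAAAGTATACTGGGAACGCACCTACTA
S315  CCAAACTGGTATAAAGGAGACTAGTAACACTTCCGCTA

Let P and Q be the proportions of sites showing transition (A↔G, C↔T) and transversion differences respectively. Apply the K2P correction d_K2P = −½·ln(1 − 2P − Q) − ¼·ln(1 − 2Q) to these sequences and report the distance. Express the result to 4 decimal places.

Differing sites — 6:T/C (Ti); 12:C/T (Ti); 17:T/G (Tv); 19:T/G (Tv); 23:G/A (Ti); 25:G/T (Tv); 29:G/A (Ti); 31:A/T (Tv); 32:C/T (Ti); 34:T/C (Ti); 35:A/G (Ti).
Of the 11 differences, 7 transitions and 4 transversions over 38 sites: P = 7/38 = 0.184211, Q = 4/38 = 0.105263.
d = −0.5·ln(0.526315) − 0.25·ln(0.789474) = −0.5·(-0.641855) − 0.25·(-0.236388) = 0.3800.

0.3800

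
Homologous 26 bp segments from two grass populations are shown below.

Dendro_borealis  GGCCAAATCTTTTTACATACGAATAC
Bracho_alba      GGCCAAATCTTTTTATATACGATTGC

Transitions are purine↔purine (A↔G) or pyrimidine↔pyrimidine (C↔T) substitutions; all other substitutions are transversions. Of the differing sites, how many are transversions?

1

Mismatches occur at site 16 (C/T, transition), site 23 (A/T, transversion), site 25 (A/G, transition).
Of the 3 differences, 2 transitions and 1 transversion, so the answer is 1.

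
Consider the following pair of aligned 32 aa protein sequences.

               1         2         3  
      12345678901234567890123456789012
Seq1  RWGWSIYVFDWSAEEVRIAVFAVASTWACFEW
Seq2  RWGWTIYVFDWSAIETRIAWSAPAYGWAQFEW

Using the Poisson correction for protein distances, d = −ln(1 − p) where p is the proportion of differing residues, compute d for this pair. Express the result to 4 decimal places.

0.3302

The sequences differ at positions 5 (S/T), 14 (E/I), 16 (V/T), 20 (V/W), 21 (F/S), 23 (V/P), 25 (S/Y), 26 (T/G), 29 (C/Q).
p = 9/32 = 0.281250.
d = −ln(1 − 0.281250) = −ln(0.718750) = 0.3302.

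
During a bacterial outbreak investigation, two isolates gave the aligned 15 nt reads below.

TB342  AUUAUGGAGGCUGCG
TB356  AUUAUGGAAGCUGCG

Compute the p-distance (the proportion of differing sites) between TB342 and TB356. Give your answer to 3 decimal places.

0.067

Differing sites — 9:G/A.
There are 1 differences over 15 sites, so p = 1/15 = 0.067.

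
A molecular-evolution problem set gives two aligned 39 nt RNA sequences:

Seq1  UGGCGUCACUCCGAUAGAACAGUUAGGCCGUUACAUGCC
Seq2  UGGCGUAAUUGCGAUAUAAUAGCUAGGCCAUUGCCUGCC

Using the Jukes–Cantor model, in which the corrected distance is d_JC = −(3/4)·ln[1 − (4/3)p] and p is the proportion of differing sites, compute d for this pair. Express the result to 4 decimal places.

0.2758

Differing sites — 7:C/A; 9:C/U; 11:C/G; 17:G/U; 20:C/U; 23:U/C; 30:G/A; 33:A/G; 35:A/C.
p = 9/39 = 0.230769.
d = −0.75 · ln(1 − (4/3)·0.230769) = −0.75 · ln(0.692308) = −0.75 · (-0.367724) = 0.2758.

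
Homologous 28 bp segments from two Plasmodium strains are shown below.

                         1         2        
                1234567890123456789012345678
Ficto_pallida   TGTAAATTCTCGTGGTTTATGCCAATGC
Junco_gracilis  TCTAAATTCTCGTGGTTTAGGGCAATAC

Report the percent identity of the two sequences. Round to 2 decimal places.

Mismatches occur at site 2 (G/C), site 20 (T/G), site 22 (C/G), site 27 (G/A).
24 of the 28 sites match, so the percent identity is 24/28 × 100 = 85.71%.

85.71%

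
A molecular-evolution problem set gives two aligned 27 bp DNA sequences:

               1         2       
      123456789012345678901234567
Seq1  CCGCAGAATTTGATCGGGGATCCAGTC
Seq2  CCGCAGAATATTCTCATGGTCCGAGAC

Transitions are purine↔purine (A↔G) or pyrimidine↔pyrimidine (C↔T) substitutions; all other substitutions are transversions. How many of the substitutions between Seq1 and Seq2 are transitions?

2

Differing sites — 10:T/A (Tv); 12:G/T (Tv); 13:A/C (Tv); 16:G/A (Ti); 17:G/T (Tv); 20:A/T (Tv); 21:T/C (Ti); 23:C/G (Tv); 26:T/A (Tv).
Of the 9 differences, 2 transitions and 7 transversions, so the answer is 2.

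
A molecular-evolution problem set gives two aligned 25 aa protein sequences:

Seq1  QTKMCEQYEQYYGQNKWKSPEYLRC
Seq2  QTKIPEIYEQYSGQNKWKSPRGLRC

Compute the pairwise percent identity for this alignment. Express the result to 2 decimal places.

Mismatches occur at site 4 (M↔I), site 5 (C↔P), site 7 (Q↔I), site 12 (Y↔S), site 21 (E↔R), site 22 (Y↔G).
19 of the 25 sites match, so the percent identity is 19/25 × 100 = 76.00%.

76.00%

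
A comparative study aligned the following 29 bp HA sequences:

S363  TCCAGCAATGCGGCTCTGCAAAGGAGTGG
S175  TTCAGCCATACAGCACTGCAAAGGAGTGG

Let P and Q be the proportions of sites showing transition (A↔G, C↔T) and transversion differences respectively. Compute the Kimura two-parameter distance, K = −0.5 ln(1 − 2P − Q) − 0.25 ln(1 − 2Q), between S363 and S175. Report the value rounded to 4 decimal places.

Differing sites — 2:C/T (Ti); 7:A/C (Tv); 10:G/A (Ti); 12:G/A (Ti); 15:T/A (Tv).
Of the 5 differences, 3 transitions and 2 transversions over 29 sites: P = 3/29 = 0.103448, Q = 2/29 = 0.068966.
d = −0.5·ln(0.724138) − 0.25·ln(0.862068) = −0.5·(-0.322773) − 0.25·(-0.148421) = 0.1985.

0.1985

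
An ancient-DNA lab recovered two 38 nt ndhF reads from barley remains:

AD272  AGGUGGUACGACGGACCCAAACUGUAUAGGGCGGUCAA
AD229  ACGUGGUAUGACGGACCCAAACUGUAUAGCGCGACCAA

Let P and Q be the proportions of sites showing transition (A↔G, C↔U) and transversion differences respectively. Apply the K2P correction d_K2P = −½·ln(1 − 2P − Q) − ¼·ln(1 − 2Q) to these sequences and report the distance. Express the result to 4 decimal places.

0.1460

Mismatches occur at site 2 (G/C, transversion), site 9 (C/U, transition), site 30 (G/C, transversion), site 34 (G/A, transition), site 35 (U/C, transition).
Of the 5 differences, 3 transitions and 2 transversions over 38 sites: P = 3/38 = 0.078947, Q = 2/38 = 0.052632.
d = −0.5·ln(0.789474) − 0.25·ln(0.894736) = −0.5·(-0.236388) − 0.25·(-0.111227) = 0.1460.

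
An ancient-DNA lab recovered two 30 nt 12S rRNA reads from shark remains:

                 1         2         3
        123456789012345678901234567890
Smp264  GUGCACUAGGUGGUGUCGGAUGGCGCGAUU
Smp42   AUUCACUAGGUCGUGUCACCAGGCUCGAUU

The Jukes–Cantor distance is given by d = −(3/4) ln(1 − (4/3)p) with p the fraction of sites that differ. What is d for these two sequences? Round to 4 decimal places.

0.3295

The sequences differ at positions 1 (G/A), 3 (G/U), 12 (G/C), 18 (G/A), 19 (G/C), 20 (A/C), 21 (U/A), 25 (G/U).
p = 8/30 = 0.266667.
d = −0.75 · ln(1 − (4/3)·0.266667) = −0.75 · ln(0.644444) = −0.75 · (-0.439367) = 0.3295.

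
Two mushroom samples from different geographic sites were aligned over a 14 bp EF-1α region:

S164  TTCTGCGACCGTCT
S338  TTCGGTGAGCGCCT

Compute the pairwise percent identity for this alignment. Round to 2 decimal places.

The sequences differ at positions 4 (T/G), 6 (C/T), 9 (C/G), 12 (T/C).
10 of the 14 sites match, so the percent identity is 10/14 × 100 = 71.43%.

71.43%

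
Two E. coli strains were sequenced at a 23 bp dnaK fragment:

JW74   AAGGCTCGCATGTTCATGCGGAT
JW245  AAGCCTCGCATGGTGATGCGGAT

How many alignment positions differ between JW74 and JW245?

Differing sites — 4:G/C; 13:T/G; 15:C/G.
That gives 3 mismatches out of 23 aligned sites, so the Hamming distance is 3.

3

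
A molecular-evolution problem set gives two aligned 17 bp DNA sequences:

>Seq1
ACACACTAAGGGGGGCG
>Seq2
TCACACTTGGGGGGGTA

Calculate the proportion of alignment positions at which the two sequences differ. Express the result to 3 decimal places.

The sequences differ at positions 1 (A/T), 8 (A/T), 9 (A/G), 16 (C/T), 17 (G/A).
There are 5 differences over 17 sites, so p = 5/17 = 0.294.

0.294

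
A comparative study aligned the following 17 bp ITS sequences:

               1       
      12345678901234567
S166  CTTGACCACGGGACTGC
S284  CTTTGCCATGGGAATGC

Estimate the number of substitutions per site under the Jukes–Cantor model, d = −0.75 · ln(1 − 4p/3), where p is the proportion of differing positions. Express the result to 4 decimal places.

0.2824

The sequences differ at positions 4 (G/T), 5 (A/G), 9 (C/T), 14 (C/A).
p = 4/17 = 0.235294.
d = −0.75 · ln(1 − (4/3)·0.235294) = −0.75 · ln(0.686275) = −0.75 · (-0.376477) = 0.2824.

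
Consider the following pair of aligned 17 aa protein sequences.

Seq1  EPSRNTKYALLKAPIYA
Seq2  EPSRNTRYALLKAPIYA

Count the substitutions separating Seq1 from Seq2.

1

The sequences differ at position 7 (K/R).
That gives 1 mismatch out of 17 aligned sites, so the Hamming distance is 1.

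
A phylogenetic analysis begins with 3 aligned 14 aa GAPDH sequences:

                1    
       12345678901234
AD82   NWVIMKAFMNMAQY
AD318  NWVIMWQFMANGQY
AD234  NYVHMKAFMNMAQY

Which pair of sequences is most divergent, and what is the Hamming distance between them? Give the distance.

7

Pairwise Hamming distances:
  AD82 vs AD318: 5
  AD82 vs AD234: 2
  AD318 vs AD234: 7
The largest is 7, between AD318 and AD234.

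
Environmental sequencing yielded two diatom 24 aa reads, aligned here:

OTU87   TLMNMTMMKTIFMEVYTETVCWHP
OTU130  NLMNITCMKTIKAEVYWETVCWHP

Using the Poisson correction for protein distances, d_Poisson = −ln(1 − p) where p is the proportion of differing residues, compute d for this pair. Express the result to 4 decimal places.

Differing sites — 1:T/N; 5:M/I; 7:M/C; 12:F/K; 13:M/A; 17:T/W.
p = 6/24 = 0.250000.
d = −ln(1 − 0.250000) = −ln(0.750000) = 0.2877.

0.2877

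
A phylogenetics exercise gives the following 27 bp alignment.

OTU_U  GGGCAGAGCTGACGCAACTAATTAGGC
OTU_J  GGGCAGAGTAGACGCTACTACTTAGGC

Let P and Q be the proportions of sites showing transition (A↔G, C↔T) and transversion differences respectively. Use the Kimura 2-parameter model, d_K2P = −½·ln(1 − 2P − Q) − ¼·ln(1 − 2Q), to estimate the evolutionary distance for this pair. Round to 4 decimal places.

0.1652

Mismatches occur at site 9 (C→T, transition), site 10 (T→A, transversion), site 16 (A→T, transversion), site 21 (A→C, transversion).
Of the 4 differences, 1 transition and 3 transversions over 27 sites: P = 1/27 = 0.037037, Q = 3/27 = 0.111111.
d = −0.5·ln(0.814815) − 0.25·ln(0.777778) = −0.5·(-0.204794) − 0.25·(-0.251314) = 0.1652.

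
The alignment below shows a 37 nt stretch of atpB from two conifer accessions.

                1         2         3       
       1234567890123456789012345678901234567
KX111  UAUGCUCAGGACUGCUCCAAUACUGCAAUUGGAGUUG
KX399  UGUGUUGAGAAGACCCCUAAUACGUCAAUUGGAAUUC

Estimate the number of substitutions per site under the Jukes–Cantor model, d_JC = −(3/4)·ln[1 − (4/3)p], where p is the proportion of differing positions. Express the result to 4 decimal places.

0.4740

Mismatches occur at site 2 (A→G), site 5 (C→U), site 7 (C→G), site 10 (G→A), site 12 (C→G), site 13 (U→A), site 14 (G→C), site 16 (U→C), site 18 (C→U), site 24 (U→G), site 25 (G→U), site 34 (G→A), site 37 (G→C).
p = 13/37 = 0.351351.
d = −0.75 · ln(1 − (4/3)·0.351351) = −0.75 · ln(0.531532) = −0.75 · (-0.631992) = 0.4740.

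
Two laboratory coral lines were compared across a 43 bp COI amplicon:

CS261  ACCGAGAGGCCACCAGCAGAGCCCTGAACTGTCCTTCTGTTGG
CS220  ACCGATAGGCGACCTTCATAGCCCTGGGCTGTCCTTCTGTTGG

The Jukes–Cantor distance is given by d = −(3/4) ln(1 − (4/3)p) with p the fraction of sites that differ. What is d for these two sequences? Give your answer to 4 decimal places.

Differing sites — 6:G/T; 11:C/G; 15:A/T; 16:G/T; 19:G/T; 27:A/G; 28:A/G.
p = 7/43 = 0.162791.
d = −0.75 · ln(1 − (4/3)·0.162791) = −0.75 · ln(0.782945) = −0.75 · (-0.244693) = 0.1835.

0.1835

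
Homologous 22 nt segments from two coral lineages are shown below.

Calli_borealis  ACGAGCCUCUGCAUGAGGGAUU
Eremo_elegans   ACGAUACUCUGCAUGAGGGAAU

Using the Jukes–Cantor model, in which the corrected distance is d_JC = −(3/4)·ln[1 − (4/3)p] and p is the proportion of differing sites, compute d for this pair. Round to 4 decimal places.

0.1505

Mismatches occur at site 5 (G/U), site 6 (C/A), site 21 (U/A).
p = 3/22 = 0.136364.
d = −0.75 · ln(1 − (4/3)·0.136364) = −0.75 · ln(0.818181) = −0.75 · (-0.200672) = 0.1505.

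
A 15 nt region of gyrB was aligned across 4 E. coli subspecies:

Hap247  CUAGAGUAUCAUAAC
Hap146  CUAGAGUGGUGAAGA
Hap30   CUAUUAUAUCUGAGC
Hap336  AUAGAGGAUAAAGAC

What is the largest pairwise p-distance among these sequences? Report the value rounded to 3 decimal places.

0.667

Pairwise Hamming distances:
  Hap247 vs Hap146: 7
  Hap247 vs Hap30: 6
  Hap247 vs Hap336: 5
  Hap146 vs Hap30: 9
  Hap146 vs Hap336: 9
  Hap30 vs Hap336: 10
The largest is 10 mismatches, between Hap30 and Hap336; p = 10/15 = 0.667.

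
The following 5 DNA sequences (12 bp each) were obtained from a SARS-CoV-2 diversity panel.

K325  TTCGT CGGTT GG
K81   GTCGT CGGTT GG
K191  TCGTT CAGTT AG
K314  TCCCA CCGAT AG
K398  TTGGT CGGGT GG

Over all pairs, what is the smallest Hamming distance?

1

Pairwise Hamming distances:
  K325 vs K81: 1
  K325 vs K191: 5
  K325 vs K314: 6
  K325 vs K398: 2
  K81 vs K191: 6
  K81 vs K314: 7
  K81 vs K398: 3
  K191 vs K314: 5
  K191 vs K398: 5
  K314 vs K398: 7
The smallest is 1, between K325 and K81.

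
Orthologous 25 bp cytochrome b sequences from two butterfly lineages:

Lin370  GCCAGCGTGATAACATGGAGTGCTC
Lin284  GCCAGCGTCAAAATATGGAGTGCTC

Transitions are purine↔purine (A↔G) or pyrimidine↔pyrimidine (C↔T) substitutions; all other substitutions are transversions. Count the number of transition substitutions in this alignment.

The sequences differ at positions 9 (G/C, transversion), 11 (T/A, transversion), 14 (C/T, transition).
Of the 3 differences, 1 transition and 2 transversions, so the answer is 1.

1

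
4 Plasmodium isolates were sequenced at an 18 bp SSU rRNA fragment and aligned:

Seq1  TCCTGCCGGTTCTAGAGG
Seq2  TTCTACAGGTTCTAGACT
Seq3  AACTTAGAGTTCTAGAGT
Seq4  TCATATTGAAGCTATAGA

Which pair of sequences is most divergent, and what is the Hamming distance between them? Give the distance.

12

Pairwise Hamming distances:
  Seq1 vs Seq2: 5
  Seq1 vs Seq3: 7
  Seq1 vs Seq4: 9
  Seq2 vs Seq3: 7
  Seq2 vs Seq4: 10
  Seq3 vs Seq4: 12
The largest is 12, between Seq3 and Seq4.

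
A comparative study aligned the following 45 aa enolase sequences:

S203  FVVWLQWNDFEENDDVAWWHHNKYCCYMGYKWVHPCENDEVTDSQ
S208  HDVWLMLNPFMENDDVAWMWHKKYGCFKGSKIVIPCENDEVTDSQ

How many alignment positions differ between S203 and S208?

15

Mismatches occur at site 1 (F↔H), site 2 (V↔D), site 6 (Q↔M), site 7 (W↔L), site 9 (D↔P), site 11 (E↔M), site 19 (W↔M), site 20 (H↔W), site 22 (N↔K), site 25 (C↔G), site 27 (Y↔F), site 28 (M↔K), site 30 (Y↔S), site 32 (W↔I), site 34 (H↔I).
That gives 15 mismatches out of 45 aligned sites, so the Hamming distance is 15.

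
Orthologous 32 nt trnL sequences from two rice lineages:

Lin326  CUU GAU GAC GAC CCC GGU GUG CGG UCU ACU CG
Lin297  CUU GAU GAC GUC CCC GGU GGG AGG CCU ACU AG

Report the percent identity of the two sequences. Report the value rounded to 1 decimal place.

84.4%

The sequences differ at positions 11 (A/U), 20 (U/G), 22 (C/A), 25 (U/C), 31 (C/A).
27 of the 32 sites match, so the percent identity is 27/32 × 100 = 84.4%.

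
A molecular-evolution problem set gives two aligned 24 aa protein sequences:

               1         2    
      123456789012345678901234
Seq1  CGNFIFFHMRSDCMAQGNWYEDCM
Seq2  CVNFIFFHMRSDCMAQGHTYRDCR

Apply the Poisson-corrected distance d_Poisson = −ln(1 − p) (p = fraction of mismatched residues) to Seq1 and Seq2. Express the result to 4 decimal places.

Differing sites — 2:G/V; 18:N/H; 19:W/T; 21:E/R; 24:M/R.
p = 5/24 = 0.208333.
d = −ln(1 − 0.208333) = −ln(0.791667) = 0.2336.

0.2336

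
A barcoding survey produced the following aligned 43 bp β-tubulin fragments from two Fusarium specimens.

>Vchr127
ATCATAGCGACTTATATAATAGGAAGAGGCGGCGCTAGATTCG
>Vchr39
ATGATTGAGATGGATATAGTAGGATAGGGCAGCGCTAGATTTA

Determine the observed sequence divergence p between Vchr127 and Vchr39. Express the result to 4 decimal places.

The sequences differ at positions 3 (C/G), 6 (A/T), 8 (C/A), 11 (C/T), 12 (T/G), 13 (T/G), 19 (A/G), 25 (A/T), 26 (G/A), 27 (A/G), 31 (G/A), 42 (C/T), 43 (G/A).
There are 13 differences over 43 sites, so p = 13/43 = 0.3023.

0.3023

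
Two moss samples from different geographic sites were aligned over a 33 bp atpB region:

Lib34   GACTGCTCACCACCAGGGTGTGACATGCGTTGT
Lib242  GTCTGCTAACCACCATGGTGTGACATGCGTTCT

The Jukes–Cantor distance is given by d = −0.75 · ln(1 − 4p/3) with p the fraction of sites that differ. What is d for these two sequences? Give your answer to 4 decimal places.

0.1322

The sequences differ at positions 2 (A/T), 8 (C/A), 16 (G/T), 32 (G/C).
p = 4/33 = 0.121212.
d = −0.75 · ln(1 − (4/3)·0.121212) = −0.75 · ln(0.838384) = −0.75 · (-0.176279) = 0.1322.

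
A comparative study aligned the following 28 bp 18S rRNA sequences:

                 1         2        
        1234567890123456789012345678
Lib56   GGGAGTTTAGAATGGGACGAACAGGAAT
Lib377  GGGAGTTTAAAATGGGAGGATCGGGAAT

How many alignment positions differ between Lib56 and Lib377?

The sequences differ at positions 10 (G/A), 18 (C/G), 21 (A/T), 23 (A/G).
That gives 4 mismatches out of 28 aligned sites, so the Hamming distance is 4.

4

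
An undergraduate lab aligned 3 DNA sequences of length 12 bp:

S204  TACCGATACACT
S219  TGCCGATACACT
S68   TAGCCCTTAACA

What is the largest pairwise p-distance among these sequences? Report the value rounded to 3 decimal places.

0.583

Pairwise Hamming distances:
  S204 vs S219: 1
  S204 vs S68: 6
  S219 vs S68: 7
The largest is 7 mismatches, between S219 and S68; p = 7/12 = 0.583.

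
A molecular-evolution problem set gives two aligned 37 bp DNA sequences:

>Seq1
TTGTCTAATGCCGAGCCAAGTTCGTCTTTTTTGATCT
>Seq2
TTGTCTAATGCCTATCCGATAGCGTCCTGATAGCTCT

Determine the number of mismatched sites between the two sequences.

The sequences differ at positions 13 (G/T), 15 (G/T), 18 (A/G), 20 (G/T), 21 (T/A), 22 (T/G), 27 (T/C), 29 (T/G), 30 (T/A), 32 (T/A), 34 (A/C).
That gives 11 mismatches out of 37 aligned sites, so the Hamming distance is 11.

11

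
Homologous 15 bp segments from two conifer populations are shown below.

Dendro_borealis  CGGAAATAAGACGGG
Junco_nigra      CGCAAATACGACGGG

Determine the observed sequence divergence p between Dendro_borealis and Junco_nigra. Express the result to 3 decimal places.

Mismatches occur at site 3 (G→C), site 9 (A→C).
There are 2 differences over 15 sites, so p = 2/15 = 0.133.

0.133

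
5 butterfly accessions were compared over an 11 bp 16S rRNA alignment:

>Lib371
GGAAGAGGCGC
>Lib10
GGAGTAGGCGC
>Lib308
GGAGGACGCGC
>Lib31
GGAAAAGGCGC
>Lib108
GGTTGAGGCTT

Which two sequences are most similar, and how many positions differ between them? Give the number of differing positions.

Pairwise Hamming distances:
  Lib371 vs Lib10: 2
  Lib371 vs Lib308: 2
  Lib371 vs Lib31: 1
  Lib371 vs Lib108: 4
  Lib10 vs Lib308: 2
  Lib10 vs Lib31: 2
  Lib10 vs Lib108: 5
  Lib308 vs Lib31: 3
  Lib308 vs Lib108: 5
  Lib31 vs Lib108: 5
The smallest is 1, between Lib371 and Lib31.

1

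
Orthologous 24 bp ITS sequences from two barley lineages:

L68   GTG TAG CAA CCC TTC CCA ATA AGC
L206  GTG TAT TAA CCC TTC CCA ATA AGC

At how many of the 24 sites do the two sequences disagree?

Differing sites — 6:G/T; 7:C/T.
That gives 2 mismatches out of 24 aligned sites, so the Hamming distance is 2.

2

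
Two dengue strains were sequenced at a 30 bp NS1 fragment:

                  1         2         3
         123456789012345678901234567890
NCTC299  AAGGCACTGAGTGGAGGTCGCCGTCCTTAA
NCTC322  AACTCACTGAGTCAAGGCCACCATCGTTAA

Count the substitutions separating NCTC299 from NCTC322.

Mismatches occur at site 3 (G→C), site 4 (G→T), site 13 (G→C), site 14 (G→A), site 18 (T→C), site 20 (G→A), site 23 (G→A), site 26 (C→G).
That gives 8 mismatches out of 30 aligned sites, so the Hamming distance is 8.

8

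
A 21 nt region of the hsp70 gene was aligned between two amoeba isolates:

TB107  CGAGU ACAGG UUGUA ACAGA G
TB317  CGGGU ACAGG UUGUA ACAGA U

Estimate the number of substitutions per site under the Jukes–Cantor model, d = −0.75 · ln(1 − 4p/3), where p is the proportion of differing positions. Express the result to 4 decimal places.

The sequences differ at positions 3 (A/G), 21 (G/U).
p = 2/21 = 0.095238.
d = −0.75 · ln(1 − (4/3)·0.095238) = −0.75 · ln(0.873016) = −0.75 · (-0.135801) = 0.1019.

0.1019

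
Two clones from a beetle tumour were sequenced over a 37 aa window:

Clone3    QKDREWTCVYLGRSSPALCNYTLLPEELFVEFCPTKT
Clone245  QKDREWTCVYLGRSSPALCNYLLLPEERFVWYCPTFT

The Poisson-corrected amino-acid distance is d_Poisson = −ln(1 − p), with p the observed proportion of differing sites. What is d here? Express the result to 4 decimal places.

0.1452

The sequences differ at positions 22 (T/L), 28 (L/R), 31 (E/W), 32 (F/Y), 36 (K/F).
p = 5/37 = 0.135135.
d = −ln(1 − 0.135135) = −ln(0.864865) = 0.1452.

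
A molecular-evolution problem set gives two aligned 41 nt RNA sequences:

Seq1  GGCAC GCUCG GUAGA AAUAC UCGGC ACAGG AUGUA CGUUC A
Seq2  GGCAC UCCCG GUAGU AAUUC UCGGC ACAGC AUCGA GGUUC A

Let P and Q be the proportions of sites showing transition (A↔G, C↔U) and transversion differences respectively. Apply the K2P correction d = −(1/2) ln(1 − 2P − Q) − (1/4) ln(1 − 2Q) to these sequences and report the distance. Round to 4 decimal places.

Differing sites — 6:G/U (Tv); 8:U/C (Ti); 15:A/U (Tv); 19:A/U (Tv); 30:G/C (Tv); 33:G/C (Tv); 34:U/G (Tv); 36:C/G (Tv).
Of the 8 differences, 1 transition and 7 transversions over 41 sites: P = 1/41 = 0.024390, Q = 7/41 = 0.170732.
d = −0.5·ln(0.780488) − 0.25·ln(0.658536) = −0.5·(-0.247836) − 0.25·(-0.417736) = 0.2284.

0.2284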